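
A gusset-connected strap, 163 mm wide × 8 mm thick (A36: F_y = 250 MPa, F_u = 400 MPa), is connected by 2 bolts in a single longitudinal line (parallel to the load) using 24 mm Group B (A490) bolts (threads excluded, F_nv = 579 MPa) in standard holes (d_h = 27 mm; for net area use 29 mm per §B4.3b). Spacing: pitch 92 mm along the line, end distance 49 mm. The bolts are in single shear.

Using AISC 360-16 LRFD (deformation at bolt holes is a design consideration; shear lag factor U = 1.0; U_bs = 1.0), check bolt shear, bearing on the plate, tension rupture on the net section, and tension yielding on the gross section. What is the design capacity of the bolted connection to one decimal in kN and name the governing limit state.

Bolt shear: A_b = π(24)²/4 = 452.39 mm². φR_n = 0.75 × 579 × 452.39 × 2 × 1 = 392.9 kN.
Bearing (8 mm plate, F_u = 400 MPa): end bolts L_c = 49 − 27/2 = 35.5, R_n = min(1.2×35.5×8×400, 2.4×24×8×400) = 136.32 kN/bolt; interior L_c = 92 − 27 = 65, R_n = 184.32 kN/bolt. φR_n = 0.75 × (1×136.32 + 1×184.32) = 240.5 kN.
Tension rupture (net): A_n = (163 − 1×29)×8 = 1072 mm² (U = 1.0, A_e = A_n). φR_n = 0.75 × 400 × 1072 = 321.6 kN.
Tension yield (gross): A_g = 163×8 = 1304 mm². φR_n = 0.90 × 250 × 1304 = 293.4 kN.
Governing: min(392.9, 240.5, 321.6, 293.4) = 240.5 kN → bearing.

240.5 kN (bearing governs)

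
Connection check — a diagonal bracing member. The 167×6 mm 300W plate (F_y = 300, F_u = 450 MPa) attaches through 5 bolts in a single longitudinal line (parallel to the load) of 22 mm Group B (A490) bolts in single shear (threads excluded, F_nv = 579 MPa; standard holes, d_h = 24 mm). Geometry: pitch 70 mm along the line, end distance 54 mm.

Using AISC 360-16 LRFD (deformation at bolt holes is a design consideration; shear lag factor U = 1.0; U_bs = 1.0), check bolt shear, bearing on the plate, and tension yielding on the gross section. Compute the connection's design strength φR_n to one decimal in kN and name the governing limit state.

Bolt shear: A_b = π(22)²/4 = 380.13 mm². φR_n = 0.75 × 579 × 380.13 × 5 × 1 = 825.4 kN.
Bearing (6 mm plate, F_u = 450 MPa): end bolts L_c = 54 − 24/2 = 42, R_n = min(1.2×42×6×450, 2.4×22×6×450) = 136.08 kN/bolt; interior L_c = 70 − 24 = 46, R_n = 142.56 kN/bolt. φR_n = 0.75 × (1×136.08 + 4×142.56) = 529.7 kN.
Tension yield (gross): A_g = 167×6 = 1002 mm². φR_n = 0.90 × 300 × 1002 = 270.5 kN.
Governing: min(825.4, 529.7, 270.5) = 270.5 kN → gross-section yield.

270.5 kN (gross-section yield governs)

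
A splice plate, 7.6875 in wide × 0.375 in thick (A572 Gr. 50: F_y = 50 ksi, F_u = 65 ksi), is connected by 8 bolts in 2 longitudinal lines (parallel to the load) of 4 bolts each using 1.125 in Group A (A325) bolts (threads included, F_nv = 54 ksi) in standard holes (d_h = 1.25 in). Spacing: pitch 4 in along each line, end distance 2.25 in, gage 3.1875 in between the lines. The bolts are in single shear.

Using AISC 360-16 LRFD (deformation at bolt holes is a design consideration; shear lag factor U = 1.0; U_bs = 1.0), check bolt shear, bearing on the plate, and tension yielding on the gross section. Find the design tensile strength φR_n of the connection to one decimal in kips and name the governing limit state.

Bolt shear: A_b = π(1.125)²/4 = 0.99402 in². φR_n = 0.75 × 54 × 0.99402 × 8 × 1 = 322.1 kips.
Bearing (0.375 in plate, F_u = 65 ksi): end bolts L_c = 2.25 − 1.25/2 = 1.625, R_n = min(1.2×1.625×0.375×65, 2.4×1.125×0.375×65) = 47.531 kips/bolt; interior L_c = 4 − 1.25 = 2.75, R_n = 65.813 kips/bolt. φR_n = 0.75 × (2×47.531 + 6×65.813) = 367.5 kips.
Tension yield (gross): A_g = 7.6875×0.375 = 2.8828 in². φR_n = 0.90 × 50 × 2.8828 = 129.7 kips.
Governing: min(322.1, 367.5, 129.7) = 129.7 kips → gross-section yield.

129.7 kips (gross-section yield governs)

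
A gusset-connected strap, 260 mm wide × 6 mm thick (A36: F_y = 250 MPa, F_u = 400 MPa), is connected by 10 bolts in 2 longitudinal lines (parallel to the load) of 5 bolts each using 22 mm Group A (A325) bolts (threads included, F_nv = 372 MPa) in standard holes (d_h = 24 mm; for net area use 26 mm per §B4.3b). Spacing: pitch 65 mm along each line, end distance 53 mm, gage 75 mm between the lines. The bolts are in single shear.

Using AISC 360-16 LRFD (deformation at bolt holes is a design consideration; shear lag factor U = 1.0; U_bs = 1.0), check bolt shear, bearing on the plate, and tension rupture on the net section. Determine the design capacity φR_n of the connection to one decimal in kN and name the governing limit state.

Bolt shear: A_b = π(22)²/4 = 380.13 mm². φR_n = 0.75 × 372 × 380.13 × 10 × 1 = 1060.6 kN.
Bearing (6 mm plate, F_u = 400 MPa): end bolts L_c = 53 − 24/2 = 41, R_n = min(1.2×41×6×400, 2.4×22×6×400) = 118.08 kN/bolt; interior L_c = 65 − 24 = 41, R_n = 118.08 kN/bolt. φR_n = 0.75 × (2×118.08 + 8×118.08) = 885.6 kN.
Tension rupture (net): A_n = (260 − 2×26)×6 = 1248 mm² (U = 1.0, A_e = A_n). φR_n = 0.75 × 400 × 1248 = 374.4 kN.
Governing: min(1060.6, 885.6, 374.4) = 374.4 kN → net-section rupture.

374.4 kN (net-section rupture governs)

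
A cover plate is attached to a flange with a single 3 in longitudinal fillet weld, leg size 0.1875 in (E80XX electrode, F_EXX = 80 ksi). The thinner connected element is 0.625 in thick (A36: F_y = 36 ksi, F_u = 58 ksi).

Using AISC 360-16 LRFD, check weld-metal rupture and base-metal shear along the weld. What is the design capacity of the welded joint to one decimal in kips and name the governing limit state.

Weld metal: throat = 0.707×0.1875 = 0.13256 in, L = 3 in. φR_n = 0.75 × 0.6 × 80 × 0.13256 × 3 = 14.3 kips.
Base metal shear (0.625 in plate): yield φR_n = 1.0×0.6×36×0.625×3 = 40.5 kips; rupture φR_n = 0.75×0.6×58×0.625×3 = 48.9 kips; take 40.5 kips (yield).
Governing: min(14.3, 40.5) = 14.3 kips → weld metal.

14.3 kips (weld metal governs)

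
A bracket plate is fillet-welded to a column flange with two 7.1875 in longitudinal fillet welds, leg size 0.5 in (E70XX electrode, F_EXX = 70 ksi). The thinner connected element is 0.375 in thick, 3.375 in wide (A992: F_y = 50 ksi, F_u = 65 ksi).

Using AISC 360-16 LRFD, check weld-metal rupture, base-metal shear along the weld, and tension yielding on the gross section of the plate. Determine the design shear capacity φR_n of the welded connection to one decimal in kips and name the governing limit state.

Weld metal: throat = 0.707×0.5 = 0.3535 in, L = 2×7.1875 = 14.375 in. φR_n = 0.75 × 0.6 × 70 × 0.3535 × 14.375 = 160.1 kips.
Base metal shear (0.375 in plate): yield φR_n = 1.0×0.6×50×0.375×14.375 = 161.7 kips; rupture φR_n = 0.75×0.6×65×0.375×14.375 = 157.7 kips; take 157.7 kips (rupture).
Tension yield (gross): A_g = 3.375×0.375 = 1.2656 in². φR_n = 0.90 × 50 × 1.2656 = 57.0 kips.
Governing: min(160.1, 157.7, 57.0) = 57.0 kips → gross-section yield.

57.0 kips (gross-section yield governs)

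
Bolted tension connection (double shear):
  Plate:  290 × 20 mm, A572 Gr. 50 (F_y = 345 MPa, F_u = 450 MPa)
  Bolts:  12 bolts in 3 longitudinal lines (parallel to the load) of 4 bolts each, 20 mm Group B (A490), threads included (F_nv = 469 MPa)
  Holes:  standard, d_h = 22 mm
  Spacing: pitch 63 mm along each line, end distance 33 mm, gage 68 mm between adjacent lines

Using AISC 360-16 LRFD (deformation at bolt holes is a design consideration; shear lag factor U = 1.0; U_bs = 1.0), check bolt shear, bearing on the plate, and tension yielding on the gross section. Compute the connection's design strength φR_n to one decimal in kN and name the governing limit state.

Bolt shear: A_b = π(20)²/4 = 314.16 mm². φR_n = 0.75 × 469 × 314.16 × 12 × 2 = 2652.1 kN.
Bearing (20 mm plate, F_u = 450 MPa): end bolts L_c = 33 − 22/2 = 22, R_n = min(1.2×22×20×450, 2.4×20×20×450) = 237.6 kN/bolt; interior L_c = 63 − 22 = 41, R_n = 432 kN/bolt. φR_n = 0.75 × (3×237.6 + 9×432) = 3450.6 kN.
Tension yield (gross): A_g = 290×20 = 5800 mm². φR_n = 0.90 × 345 × 5800 = 1800.9 kN.
Governing: min(2652.1, 3450.6, 1800.9) = 1800.9 kN → gross-section yield.

1800.9 kN (gross-section yield governs)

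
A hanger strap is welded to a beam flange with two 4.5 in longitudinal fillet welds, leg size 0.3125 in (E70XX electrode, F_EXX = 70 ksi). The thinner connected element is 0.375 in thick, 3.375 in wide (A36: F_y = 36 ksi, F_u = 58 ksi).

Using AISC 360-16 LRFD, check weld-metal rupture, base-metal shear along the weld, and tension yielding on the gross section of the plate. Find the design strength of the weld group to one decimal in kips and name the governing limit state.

41.0 kips (gross-section yield governs)

Weld metal: throat = 0.707×0.3125 = 0.22094 in, L = 2×4.5 = 9 in. φR_n = 0.75 × 0.6 × 70 × 0.22094 × 9 = 62.6 kips.
Base metal shear (0.375 in plate): yield φR_n = 1.0×0.6×36×0.375×9 = 72.9 kips; rupture φR_n = 0.75×0.6×58×0.375×9 = 88.1 kips; take 72.9 kips (yield).
Tension yield (gross): A_g = 3.375×0.375 = 1.2656 in². φR_n = 0.90 × 36 × 1.2656 = 41.0 kips.
Governing: min(62.6, 72.9, 41.0) = 41.0 kips → gross-section yield.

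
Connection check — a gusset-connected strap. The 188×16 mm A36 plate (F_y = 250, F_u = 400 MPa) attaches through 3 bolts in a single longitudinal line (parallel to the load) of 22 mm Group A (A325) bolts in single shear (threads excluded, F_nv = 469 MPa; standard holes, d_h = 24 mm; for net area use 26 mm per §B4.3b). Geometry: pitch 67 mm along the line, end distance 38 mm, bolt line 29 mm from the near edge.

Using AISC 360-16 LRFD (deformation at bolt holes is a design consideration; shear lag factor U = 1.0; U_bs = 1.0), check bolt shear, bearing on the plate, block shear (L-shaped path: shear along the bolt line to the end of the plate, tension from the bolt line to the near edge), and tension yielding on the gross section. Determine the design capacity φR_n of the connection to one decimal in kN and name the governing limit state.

385.0 kN (block shear governs)

Bolt shear: A_b = π(22)²/4 = 380.13 mm². φR_n = 0.75 × 469 × 380.13 × 3 × 1 = 401.1 kN.
Bearing (16 mm plate, F_u = 400 MPa): end bolts L_c = 38 − 24/2 = 26, R_n = min(1.2×26×16×400, 2.4×22×16×400) = 199.68 kN/bolt; interior L_c = 67 − 24 = 43, R_n = 330.24 kN/bolt. φR_n = 0.75 × (1×199.68 + 2×330.24) = 645.1 kN.
Block shear: shear path 1×[38+2×67] = 1×172 mm, A_gv = 2752, A_nv = 1×(172 − 2.5×26)×16 = 1712 mm²; tension to near edge: (29 − 0.5×26)×16 = 256 mm². R_n = min(0.6×400×1712, 0.6×250×2752) + 1.0×400×256 = min(410.88, 412.8) + 102.4 = 513.28 kN. φR_n = 0.75 × 513.28 = 385.0 kN.
Tension yield (gross): A_g = 188×16 = 3008 mm². φR_n = 0.90 × 250 × 3008 = 676.8 kN.
Governing: min(401.1, 645.1, 385.0, 676.8) = 385.0 kN → block shear.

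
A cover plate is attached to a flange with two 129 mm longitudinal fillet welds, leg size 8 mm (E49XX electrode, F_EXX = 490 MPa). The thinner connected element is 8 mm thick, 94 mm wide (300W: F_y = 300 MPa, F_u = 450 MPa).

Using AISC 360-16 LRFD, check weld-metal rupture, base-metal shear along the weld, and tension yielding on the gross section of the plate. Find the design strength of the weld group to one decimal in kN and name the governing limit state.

203.0 kN (gross-section yield governs)

Weld metal: throat = 0.707×8 = 5.656 mm, L = 2×129 = 258 mm. φR_n = 0.75 × 0.6 × 490 × 5.656 × 258 = 321.8 kN.
Base metal shear (8 mm plate): yield φR_n = 1.0×0.6×300×8×258 = 371.5 kN; rupture φR_n = 0.75×0.6×450×8×258 = 418.0 kN; take 371.5 kN (yield).
Tension yield (gross): A_g = 94×8 = 752 mm². φR_n = 0.90 × 300 × 752 = 203.0 kN.
Governing: min(321.8, 371.5, 203.0) = 203.0 kN → gross-section yield.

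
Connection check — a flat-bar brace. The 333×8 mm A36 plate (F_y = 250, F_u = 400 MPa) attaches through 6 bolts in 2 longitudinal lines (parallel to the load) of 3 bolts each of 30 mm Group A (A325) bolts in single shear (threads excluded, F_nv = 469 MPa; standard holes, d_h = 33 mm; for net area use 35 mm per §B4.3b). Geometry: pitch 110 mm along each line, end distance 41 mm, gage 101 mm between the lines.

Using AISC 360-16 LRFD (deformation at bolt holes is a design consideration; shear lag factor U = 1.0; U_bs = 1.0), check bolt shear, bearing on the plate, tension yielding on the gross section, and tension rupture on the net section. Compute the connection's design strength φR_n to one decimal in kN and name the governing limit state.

599.4 kN (gross-section yield governs)

Bolt shear: A_b = π(30)²/4 = 706.86 mm². φR_n = 0.75 × 469 × 706.86 × 6 × 1 = 1491.8 kN.
Bearing (8 mm plate, F_u = 400 MPa): end bolts L_c = 41 − 33/2 = 24.5, R_n = min(1.2×24.5×8×400, 2.4×30×8×400) = 94.08 kN/bolt; interior L_c = 110 − 33 = 77, R_n = 230.4 kN/bolt. φR_n = 0.75 × (2×94.08 + 4×230.4) = 832.3 kN.
Tension yield (gross): A_g = 333×8 = 2664 mm². φR_n = 0.90 × 250 × 2664 = 599.4 kN.
Tension rupture (net): A_n = (333 − 2×35)×8 = 2104 mm² (U = 1.0, A_e = A_n). φR_n = 0.75 × 400 × 2104 = 631.2 kN.
Governing: min(1491.8, 832.3, 599.4, 631.2) = 599.4 kN → gross-section yield.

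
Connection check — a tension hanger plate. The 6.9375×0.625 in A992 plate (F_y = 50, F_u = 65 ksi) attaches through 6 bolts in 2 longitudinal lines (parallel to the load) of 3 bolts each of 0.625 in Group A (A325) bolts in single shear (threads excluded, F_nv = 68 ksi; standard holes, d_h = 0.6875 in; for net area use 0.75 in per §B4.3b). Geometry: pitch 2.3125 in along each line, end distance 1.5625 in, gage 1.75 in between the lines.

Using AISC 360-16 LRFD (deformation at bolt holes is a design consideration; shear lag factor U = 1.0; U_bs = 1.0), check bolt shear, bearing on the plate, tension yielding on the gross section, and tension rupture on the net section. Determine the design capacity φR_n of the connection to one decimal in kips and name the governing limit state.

93.9 kips (bolt shear governs)

Bolt shear: A_b = π(0.625)²/4 = 0.3068 in². φR_n = 0.75 × 68 × 0.3068 × 6 × 1 = 93.9 kips.
Bearing (0.625 in plate, F_u = 65 ksi): end bolts L_c = 1.5625 − 0.6875/2 = 1.21875, R_n = min(1.2×1.21875×0.625×65, 2.4×0.625×0.625×65) = 59.414 kips/bolt; interior L_c = 2.3125 − 0.6875 = 1.625, R_n = 60.938 kips/bolt. φR_n = 0.75 × (2×59.414 + 4×60.938) = 271.9 kips.
Tension yield (gross): A_g = 6.9375×0.625 = 4.3359 in². φR_n = 0.90 × 50 × 4.3359 = 195.1 kips.
Tension rupture (net): A_n = (6.9375 − 2×0.75)×0.625 = 3.3984 in² (U = 1.0, A_e = A_n). φR_n = 0.75 × 65 × 3.3984 = 165.7 kips.
Governing: min(93.9, 271.9, 195.1, 165.7) = 93.9 kips → bolt shear.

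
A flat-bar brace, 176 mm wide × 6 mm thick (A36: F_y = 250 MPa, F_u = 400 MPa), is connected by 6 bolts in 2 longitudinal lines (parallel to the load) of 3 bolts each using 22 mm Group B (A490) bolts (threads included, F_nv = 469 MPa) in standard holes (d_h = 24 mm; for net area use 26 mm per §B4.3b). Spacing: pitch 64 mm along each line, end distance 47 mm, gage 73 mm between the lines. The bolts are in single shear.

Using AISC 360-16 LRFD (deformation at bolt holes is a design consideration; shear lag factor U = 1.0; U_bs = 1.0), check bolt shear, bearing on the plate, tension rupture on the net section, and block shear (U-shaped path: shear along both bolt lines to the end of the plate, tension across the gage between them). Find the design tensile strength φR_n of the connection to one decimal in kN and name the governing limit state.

Bolt shear: A_b = π(22)²/4 = 380.13 mm². φR_n = 0.75 × 469 × 380.13 × 6 × 1 = 802.3 kN.
Bearing (6 mm plate, F_u = 400 MPa): end bolts L_c = 47 − 24/2 = 35, R_n = min(1.2×35×6×400, 2.4×22×6×400) = 100.8 kN/bolt; interior L_c = 64 − 24 = 40, R_n = 115.2 kN/bolt. φR_n = 0.75 × (2×100.8 + 4×115.2) = 496.8 kN.
Tension rupture (net): A_n = (176 − 2×26)×6 = 744 mm² (U = 1.0, A_e = A_n). φR_n = 0.75 × 400 × 744 = 223.2 kN.
Block shear: shear path 2×[47+2×64] = 2×175 mm, A_gv = 2100, A_nv = 2×(175 − 2.5×26)×6 = 1320 mm²; tension across gage: (73 − 1×26)×6 = 282 mm². R_n = min(0.6×400×1320, 0.6×250×2100) + 1.0×400×282 = min(316.8, 315) + 112.8 = 427.8 kN. φR_n = 0.75 × 427.8 = 320.9 kN.
Governing: min(802.3, 496.8, 223.2, 320.9) = 223.2 kN → net-section rupture.

223.2 kN (net-section rupture governs)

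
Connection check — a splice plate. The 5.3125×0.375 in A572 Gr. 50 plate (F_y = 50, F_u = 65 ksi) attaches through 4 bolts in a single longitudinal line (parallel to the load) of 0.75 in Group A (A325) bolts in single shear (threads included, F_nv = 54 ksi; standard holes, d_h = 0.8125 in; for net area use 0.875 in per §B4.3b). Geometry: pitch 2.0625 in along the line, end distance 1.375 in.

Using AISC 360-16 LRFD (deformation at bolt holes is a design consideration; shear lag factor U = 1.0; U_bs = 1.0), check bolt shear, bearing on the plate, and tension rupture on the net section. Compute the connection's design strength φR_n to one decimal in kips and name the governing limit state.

71.6 kips (bolt shear governs)

Bolt shear: A_b = π(0.75)²/4 = 0.44179 in². φR_n = 0.75 × 54 × 0.44179 × 4 × 1 = 71.6 kips.
Bearing (0.375 in plate, F_u = 65 ksi): end bolts L_c = 1.375 − 0.8125/2 = 0.96875, R_n = min(1.2×0.96875×0.375×65, 2.4×0.75×0.375×65) = 28.336 kips/bolt; interior L_c = 2.0625 − 0.8125 = 1.25, R_n = 36.563 kips/bolt. φR_n = 0.75 × (1×28.336 + 3×36.563) = 103.5 kips.
Tension rupture (net): A_n = (5.3125 − 1×0.875)×0.375 = 1.6641 in² (U = 1.0, A_e = A_n). φR_n = 0.75 × 65 × 1.6641 = 81.1 kips.
Governing: min(71.6, 103.5, 81.1) = 71.6 kips → bolt shear.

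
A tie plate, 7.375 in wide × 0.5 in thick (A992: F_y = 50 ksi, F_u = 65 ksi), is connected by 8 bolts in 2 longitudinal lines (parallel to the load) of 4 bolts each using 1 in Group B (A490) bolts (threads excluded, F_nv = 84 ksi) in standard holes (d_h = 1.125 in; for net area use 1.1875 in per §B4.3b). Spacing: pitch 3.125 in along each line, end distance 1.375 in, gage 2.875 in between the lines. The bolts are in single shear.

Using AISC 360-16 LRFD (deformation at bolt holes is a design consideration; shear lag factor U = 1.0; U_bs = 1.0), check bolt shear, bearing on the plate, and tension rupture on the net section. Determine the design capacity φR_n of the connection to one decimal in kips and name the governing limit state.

Bolt shear: A_b = π(1)²/4 = 0.7854 in². φR_n = 0.75 × 84 × 0.7854 × 8 × 1 = 395.8 kips.
Bearing (0.5 in plate, F_u = 65 ksi): end bolts L_c = 1.375 − 1.125/2 = 0.8125, R_n = min(1.2×0.8125×0.5×65, 2.4×1×0.5×65) = 31.688 kips/bolt; interior L_c = 3.125 − 1.125 = 2, R_n = 78 kips/bolt. φR_n = 0.75 × (2×31.688 + 6×78) = 398.5 kips.
Tension rupture (net): A_n = (7.375 − 2×1.1875)×0.5 = 2.5 in² (U = 1.0, A_e = A_n). φR_n = 0.75 × 65 × 2.5 = 121.9 kips.
Governing: min(395.8, 398.5, 121.9) = 121.9 kips → net-section rupture.

121.9 kips (net-section rupture governs)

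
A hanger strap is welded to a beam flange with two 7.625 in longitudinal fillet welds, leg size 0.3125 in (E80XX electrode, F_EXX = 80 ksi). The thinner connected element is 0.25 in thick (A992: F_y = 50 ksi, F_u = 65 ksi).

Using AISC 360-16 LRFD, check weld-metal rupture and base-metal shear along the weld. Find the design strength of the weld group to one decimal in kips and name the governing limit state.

Weld metal: throat = 0.707×0.3125 = 0.22094 in, L = 2×7.625 = 15.25 in. φR_n = 0.75 × 0.6 × 80 × 0.22094 × 15.25 = 121.3 kips.
Base metal shear (0.25 in plate): yield φR_n = 1.0×0.6×50×0.25×15.25 = 114.4 kips; rupture φR_n = 0.75×0.6×65×0.25×15.25 = 111.5 kips; take 111.5 kips (rupture).
Governing: min(121.3, 111.5) = 111.5 kips → base-metal shear.

111.5 kips (base-metal shear governs)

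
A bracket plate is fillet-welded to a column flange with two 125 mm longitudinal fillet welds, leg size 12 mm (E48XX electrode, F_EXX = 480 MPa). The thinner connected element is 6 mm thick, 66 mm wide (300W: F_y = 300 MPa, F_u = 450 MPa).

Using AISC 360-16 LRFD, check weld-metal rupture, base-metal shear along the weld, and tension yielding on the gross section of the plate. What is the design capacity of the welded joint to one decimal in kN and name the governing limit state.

Weld metal: throat = 0.707×12 = 8.484 mm, L = 2×125 = 250 mm. φR_n = 0.75 × 0.6 × 480 × 8.484 × 250 = 458.1 kN.
Base metal shear (6 mm plate): yield φR_n = 1.0×0.6×300×6×250 = 270.0 kN; rupture φR_n = 0.75×0.6×450×6×250 = 303.8 kN; take 270.0 kN (yield).
Tension yield (gross): A_g = 66×6 = 396 mm². φR_n = 0.90 × 300 × 396 = 106.9 kN.
Governing: min(458.1, 270.0, 106.9) = 106.9 kN → gross-section yield.

106.9 kN (gross-section yield governs)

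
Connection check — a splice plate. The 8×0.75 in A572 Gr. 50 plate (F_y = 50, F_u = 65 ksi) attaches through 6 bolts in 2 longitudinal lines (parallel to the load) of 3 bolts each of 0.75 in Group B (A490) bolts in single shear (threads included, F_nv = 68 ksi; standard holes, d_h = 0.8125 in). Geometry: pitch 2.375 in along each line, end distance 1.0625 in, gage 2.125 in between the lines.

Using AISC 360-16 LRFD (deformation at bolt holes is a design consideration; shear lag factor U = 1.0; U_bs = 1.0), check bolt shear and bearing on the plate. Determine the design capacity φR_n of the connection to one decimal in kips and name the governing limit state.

Bolt shear: A_b = π(0.75)²/4 = 0.44179 in². φR_n = 0.75 × 68 × 0.44179 × 6 × 1 = 135.2 kips.
Bearing (0.75 in plate, F_u = 65 ksi): end bolts L_c = 1.0625 − 0.8125/2 = 0.65625, R_n = min(1.2×0.65625×0.75×65, 2.4×0.75×0.75×65) = 38.391 kips/bolt; interior L_c = 2.375 − 0.8125 = 1.5625, R_n = 87.75 kips/bolt. φR_n = 0.75 × (2×38.391 + 4×87.75) = 320.8 kips.
Governing: min(135.2, 320.8) = 135.2 kips → bolt shear.

135.2 kips (bolt shear governs)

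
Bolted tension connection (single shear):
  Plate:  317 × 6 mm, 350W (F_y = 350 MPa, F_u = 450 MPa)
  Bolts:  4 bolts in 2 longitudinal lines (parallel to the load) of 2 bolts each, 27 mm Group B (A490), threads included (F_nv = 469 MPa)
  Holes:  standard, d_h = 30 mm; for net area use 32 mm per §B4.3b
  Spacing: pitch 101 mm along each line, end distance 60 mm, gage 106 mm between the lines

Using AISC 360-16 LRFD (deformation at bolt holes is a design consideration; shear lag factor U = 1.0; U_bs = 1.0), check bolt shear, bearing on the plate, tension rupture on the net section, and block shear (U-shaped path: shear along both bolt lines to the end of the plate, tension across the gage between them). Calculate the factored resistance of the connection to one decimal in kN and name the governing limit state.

Bolt shear: A_b = π(27)²/4 = 572.56 mm². φR_n = 0.75 × 469 × 572.56 × 4 × 1 = 805.6 kN.
Bearing (6 mm plate, F_u = 450 MPa): end bolts L_c = 60 − 30/2 = 45, R_n = min(1.2×45×6×450, 2.4×27×6×450) = 145.8 kN/bolt; interior L_c = 101 − 30 = 71, R_n = 174.96 kN/bolt. φR_n = 0.75 × (2×145.8 + 2×174.96) = 481.1 kN.
Tension rupture (net): A_n = (317 − 2×32)×6 = 1518 mm² (U = 1.0, A_e = A_n). φR_n = 0.75 × 450 × 1518 = 512.3 kN.
Block shear: shear path 2×[60+1×101] = 2×161 mm, A_gv = 1932, A_nv = 2×(161 − 1.5×32)×6 = 1356 mm²; tension across gage: (106 − 1×32)×6 = 444 mm². R_n = min(0.6×450×1356, 0.6×350×1932) + 1.0×450×444 = min(366.12, 405.72) + 199.8 = 565.92 kN. φR_n = 0.75 × 565.92 = 424.4 kN.
Governing: min(805.6, 481.1, 512.3, 424.4) = 424.4 kN → block shear.

424.4 kN (block shear governs)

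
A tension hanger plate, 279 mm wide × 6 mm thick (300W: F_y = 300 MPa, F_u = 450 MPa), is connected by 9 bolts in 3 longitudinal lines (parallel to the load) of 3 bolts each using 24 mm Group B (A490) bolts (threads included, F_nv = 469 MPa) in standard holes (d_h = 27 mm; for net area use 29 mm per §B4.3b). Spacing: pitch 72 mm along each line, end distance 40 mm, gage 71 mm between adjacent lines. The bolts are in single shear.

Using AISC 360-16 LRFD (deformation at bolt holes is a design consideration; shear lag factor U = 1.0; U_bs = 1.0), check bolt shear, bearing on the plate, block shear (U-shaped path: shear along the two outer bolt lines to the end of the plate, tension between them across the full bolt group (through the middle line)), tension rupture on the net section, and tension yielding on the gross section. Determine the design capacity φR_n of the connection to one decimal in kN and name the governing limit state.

Bolt shear: A_b = π(24)²/4 = 452.39 mm². φR_n = 0.75 × 469 × 452.39 × 9 × 1 = 1432.2 kN.
Bearing (6 mm plate, F_u = 450 MPa): end bolts L_c = 40 − 27/2 = 26.5, R_n = min(1.2×26.5×6×450, 2.4×24×6×450) = 85.86 kN/bolt; interior L_c = 72 − 27 = 45, R_n = 145.8 kN/bolt. φR_n = 0.75 × (3×85.86 + 6×145.8) = 849.3 kN.
Block shear: shear path 2×[40+2×72] = 2×184 mm, A_gv = 2208, A_nv = 2×(184 − 2.5×29)×6 = 1338 mm²; tension across gage: (142 − 2×29)×6 = 504 mm². R_n = min(0.6×450×1338, 0.6×300×2208) + 1.0×450×504 = min(361.26, 397.44) + 226.8 = 588.06 kN. φR_n = 0.75 × 588.06 = 441.0 kN.
Tension rupture (net): A_n = (279 − 3×29)×6 = 1152 mm² (U = 1.0, A_e = A_n). φR_n = 0.75 × 450 × 1152 = 388.8 kN.
Tension yield (gross): A_g = 279×6 = 1674 mm². φR_n = 0.90 × 300 × 1674 = 452.0 kN.
Governing: min(1432.2, 849.3, 441.0, 388.8, 452.0) = 388.8 kN → net-section rupture.

388.8 kN (net-section rupture governs)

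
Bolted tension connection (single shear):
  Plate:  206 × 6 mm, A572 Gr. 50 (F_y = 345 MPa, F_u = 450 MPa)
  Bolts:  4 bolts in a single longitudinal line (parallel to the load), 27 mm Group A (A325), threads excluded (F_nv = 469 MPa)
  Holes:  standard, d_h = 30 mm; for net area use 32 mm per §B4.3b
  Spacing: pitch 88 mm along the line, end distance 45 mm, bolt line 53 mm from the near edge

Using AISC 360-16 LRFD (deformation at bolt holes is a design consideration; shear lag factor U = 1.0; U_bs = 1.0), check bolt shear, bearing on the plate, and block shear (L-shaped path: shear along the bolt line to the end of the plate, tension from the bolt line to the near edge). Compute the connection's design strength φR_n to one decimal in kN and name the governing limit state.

314.3 kN (block shear governs)

Bolt shear: A_b = π(27)²/4 = 572.56 mm². φR_n = 0.75 × 469 × 572.56 × 4 × 1 = 805.6 kN.
Bearing (6 mm plate, F_u = 450 MPa): end bolts L_c = 45 − 30/2 = 30, R_n = min(1.2×30×6×450, 2.4×27×6×450) = 97.2 kN/bolt; interior L_c = 88 − 30 = 58, R_n = 174.96 kN/bolt. φR_n = 0.75 × (1×97.2 + 3×174.96) = 466.6 kN.
Block shear: shear path 1×[45+3×88] = 1×309 mm, A_gv = 1854, A_nv = 1×(309 − 3.5×32)×6 = 1182 mm²; tension to near edge: (53 − 0.5×32)×6 = 222 mm². R_n = min(0.6×450×1182, 0.6×345×1854) + 1.0×450×222 = min(319.14, 383.78) + 99.9 = 419.04 kN. φR_n = 0.75 × 419.04 = 314.3 kN.
Governing: min(805.6, 466.6, 314.3) = 314.3 kN → block shear.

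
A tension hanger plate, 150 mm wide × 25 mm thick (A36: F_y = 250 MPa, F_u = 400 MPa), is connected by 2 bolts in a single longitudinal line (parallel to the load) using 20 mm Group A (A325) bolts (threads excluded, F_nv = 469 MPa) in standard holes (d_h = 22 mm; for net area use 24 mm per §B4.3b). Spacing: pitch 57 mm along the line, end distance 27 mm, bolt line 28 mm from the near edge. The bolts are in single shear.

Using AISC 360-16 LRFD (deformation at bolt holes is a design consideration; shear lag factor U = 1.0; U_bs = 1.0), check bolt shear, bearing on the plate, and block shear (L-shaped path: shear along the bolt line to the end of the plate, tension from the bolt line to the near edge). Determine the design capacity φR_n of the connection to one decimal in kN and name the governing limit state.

Bolt shear: A_b = π(20)²/4 = 314.16 mm². φR_n = 0.75 × 469 × 314.16 × 2 × 1 = 221.0 kN.
Bearing (25 mm plate, F_u = 400 MPa): end bolts L_c = 27 − 22/2 = 16, R_n = min(1.2×16×25×400, 2.4×20×25×400) = 192 kN/bolt; interior L_c = 57 − 22 = 35, R_n = 420 kN/bolt. φR_n = 0.75 × (1×192 + 1×420) = 459.0 kN.
Block shear: shear path 1×[27+1×57] = 1×84 mm, A_gv = 2100, A_nv = 1×(84 − 1.5×24)×25 = 1200 mm²; tension to near edge: (28 − 0.5×24)×25 = 400 mm². R_n = min(0.6×400×1200, 0.6×250×2100) + 1.0×400×400 = min(288, 315) + 160 = 448 kN. φR_n = 0.75 × 448 = 336.0 kN.
Governing: min(221.0, 459.0, 336.0) = 221.0 kN → bolt shear.

221.0 kN (bolt shear governs)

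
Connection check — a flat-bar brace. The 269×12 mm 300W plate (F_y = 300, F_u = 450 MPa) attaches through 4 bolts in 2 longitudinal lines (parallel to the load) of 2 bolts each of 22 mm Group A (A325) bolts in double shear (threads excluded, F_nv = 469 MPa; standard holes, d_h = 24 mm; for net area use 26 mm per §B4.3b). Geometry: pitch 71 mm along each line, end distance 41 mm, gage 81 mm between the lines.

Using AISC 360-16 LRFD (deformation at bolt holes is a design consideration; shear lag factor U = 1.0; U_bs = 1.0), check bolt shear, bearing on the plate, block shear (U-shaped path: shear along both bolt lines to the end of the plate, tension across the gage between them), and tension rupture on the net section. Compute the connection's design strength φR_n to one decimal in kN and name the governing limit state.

Bolt shear: A_b = π(22)²/4 = 380.13 mm². φR_n = 0.75 × 469 × 380.13 × 4 × 2 = 1069.7 kN.
Bearing (12 mm plate, F_u = 450 MPa): end bolts L_c = 41 − 24/2 = 29, R_n = min(1.2×29×12×450, 2.4×22×12×450) = 187.92 kN/bolt; interior L_c = 71 − 24 = 47, R_n = 285.12 kN/bolt. φR_n = 0.75 × (2×187.92 + 2×285.12) = 709.6 kN.
Block shear: shear path 2×[41+1×71] = 2×112 mm, A_gv = 2688, A_nv = 2×(112 − 1.5×26)×12 = 1752 mm²; tension across gage: (81 − 1×26)×12 = 660 mm². R_n = min(0.6×450×1752, 0.6×300×2688) + 1.0×450×660 = min(473.04, 483.84) + 297 = 770.04 kN. φR_n = 0.75 × 770.04 = 577.5 kN.
Tension rupture (net): A_n = (269 − 2×26)×12 = 2604 mm² (U = 1.0, A_e = A_n). φR_n = 0.75 × 450 × 2604 = 878.9 kN.
Governing: min(1069.7, 709.6, 577.5, 878.9) = 577.5 kN → block shear.

577.5 kN (block shear governs)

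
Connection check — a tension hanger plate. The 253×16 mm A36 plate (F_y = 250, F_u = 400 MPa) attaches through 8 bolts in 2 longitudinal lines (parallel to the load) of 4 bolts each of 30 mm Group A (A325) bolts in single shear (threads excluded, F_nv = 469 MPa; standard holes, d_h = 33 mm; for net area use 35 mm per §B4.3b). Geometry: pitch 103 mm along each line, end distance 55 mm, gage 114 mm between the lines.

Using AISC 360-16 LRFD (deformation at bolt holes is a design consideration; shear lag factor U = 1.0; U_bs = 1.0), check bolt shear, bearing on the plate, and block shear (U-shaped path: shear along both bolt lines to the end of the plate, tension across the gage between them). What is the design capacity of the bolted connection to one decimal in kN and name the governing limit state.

1689.6 kN (block shear governs)

Bolt shear: A_b = π(30)²/4 = 706.86 mm². φR_n = 0.75 × 469 × 706.86 × 8 × 1 = 1989.1 kN.
Bearing (16 mm plate, F_u = 400 MPa): end bolts L_c = 55 − 33/2 = 38.5, R_n = min(1.2×38.5×16×400, 2.4×30×16×400) = 295.68 kN/bolt; interior L_c = 103 − 33 = 70, R_n = 460.8 kN/bolt. φR_n = 0.75 × (2×295.68 + 6×460.8) = 2517.1 kN.
Block shear: shear path 2×[55+3×103] = 2×364 mm, A_gv = 11648, A_nv = 2×(364 − 3.5×35)×16 = 7728 mm²; tension across gage: (114 − 1×35)×16 = 1264 mm². R_n = min(0.6×400×7728, 0.6×250×11648) + 1.0×400×1264 = min(1854.7, 1747.2) + 505.6 = 2252.8 kN. φR_n = 0.75 × 2252.8 = 1689.6 kN.
Governing: min(1989.1, 2517.1, 1689.6) = 1689.6 kN → block shear.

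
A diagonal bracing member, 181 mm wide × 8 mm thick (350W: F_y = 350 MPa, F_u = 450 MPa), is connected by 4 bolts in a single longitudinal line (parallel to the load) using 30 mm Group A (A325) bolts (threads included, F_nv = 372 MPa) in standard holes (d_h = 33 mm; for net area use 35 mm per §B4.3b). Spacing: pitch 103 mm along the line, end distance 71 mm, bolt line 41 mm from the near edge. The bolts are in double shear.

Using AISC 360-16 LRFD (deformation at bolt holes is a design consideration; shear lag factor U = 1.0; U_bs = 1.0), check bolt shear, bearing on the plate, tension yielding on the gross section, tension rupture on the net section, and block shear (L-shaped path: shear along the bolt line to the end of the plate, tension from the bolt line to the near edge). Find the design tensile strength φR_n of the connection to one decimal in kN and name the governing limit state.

394.2 kN (net-section rupture governs)

Bolt shear: A_b = π(30)²/4 = 706.86 mm². φR_n = 0.75 × 372 × 706.86 × 4 × 2 = 1577.7 kN.
Bearing (8 mm plate, F_u = 450 MPa): end bolts L_c = 71 − 33/2 = 54.5, R_n = min(1.2×54.5×8×450, 2.4×30×8×450) = 235.44 kN/bolt; interior L_c = 103 − 33 = 70, R_n = 259.2 kN/bolt. φR_n = 0.75 × (1×235.44 + 3×259.2) = 759.8 kN.
Tension yield (gross): A_g = 181×8 = 1448 mm². φR_n = 0.90 × 350 × 1448 = 456.1 kN.
Tension rupture (net): A_n = (181 − 1×35)×8 = 1168 mm² (U = 1.0, A_e = A_n). φR_n = 0.75 × 450 × 1168 = 394.2 kN.
Block shear: shear path 1×[71+3×103] = 1×380 mm, A_gv = 3040, A_nv = 1×(380 − 3.5×35)×8 = 2060 mm²; tension to near edge: (41 − 0.5×35)×8 = 188 mm². R_n = min(0.6×450×2060, 0.6×350×3040) + 1.0×450×188 = min(556.2, 638.4) + 84.6 = 640.8 kN. φR_n = 0.75 × 640.8 = 480.6 kN.
Governing: min(1577.7, 759.8, 456.1, 394.2, 480.6) = 394.2 kN → net-section rupture.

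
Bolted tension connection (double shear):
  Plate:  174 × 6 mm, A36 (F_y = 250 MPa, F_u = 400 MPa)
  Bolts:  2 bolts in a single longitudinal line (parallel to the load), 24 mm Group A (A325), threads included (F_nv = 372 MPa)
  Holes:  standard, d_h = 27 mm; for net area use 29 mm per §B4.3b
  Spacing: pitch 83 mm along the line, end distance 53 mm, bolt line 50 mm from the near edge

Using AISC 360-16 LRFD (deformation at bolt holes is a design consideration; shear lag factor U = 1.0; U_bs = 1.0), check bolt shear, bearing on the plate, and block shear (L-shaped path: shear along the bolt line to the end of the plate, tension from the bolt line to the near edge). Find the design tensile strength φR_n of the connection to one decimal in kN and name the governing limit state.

155.7 kN (block shear governs)

Bolt shear: A_b = π(24)²/4 = 452.39 mm². φR_n = 0.75 × 372 × 452.39 × 2 × 2 = 504.9 kN.
Bearing (6 mm plate, F_u = 400 MPa): end bolts L_c = 53 − 27/2 = 39.5, R_n = min(1.2×39.5×6×400, 2.4×24×6×400) = 113.76 kN/bolt; interior L_c = 83 − 27 = 56, R_n = 138.24 kN/bolt. φR_n = 0.75 × (1×113.76 + 1×138.24) = 189.0 kN.
Block shear: shear path 1×[53+1×83] = 1×136 mm, A_gv = 816, A_nv = 1×(136 − 1.5×29)×6 = 555 mm²; tension to near edge: (50 − 0.5×29)×6 = 213 mm². R_n = min(0.6×400×555, 0.6×250×816) + 1.0×400×213 = min(133.2, 122.4) + 85.2 = 207.6 kN. φR_n = 0.75 × 207.6 = 155.7 kN.
Governing: min(504.9, 189.0, 155.7) = 155.7 kN → block shear.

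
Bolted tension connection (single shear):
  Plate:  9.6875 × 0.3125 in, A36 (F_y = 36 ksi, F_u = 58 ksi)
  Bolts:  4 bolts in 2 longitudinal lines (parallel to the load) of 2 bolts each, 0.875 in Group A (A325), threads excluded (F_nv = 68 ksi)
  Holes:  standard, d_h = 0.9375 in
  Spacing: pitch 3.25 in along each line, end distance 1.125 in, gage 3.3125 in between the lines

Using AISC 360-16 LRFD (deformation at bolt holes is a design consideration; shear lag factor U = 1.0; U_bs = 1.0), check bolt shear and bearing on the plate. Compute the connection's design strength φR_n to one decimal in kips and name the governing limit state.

78.5 kips (bearing governs)

Bolt shear: A_b = π(0.875)²/4 = 0.60132 in². φR_n = 0.75 × 68 × 0.60132 × 4 × 1 = 122.7 kips.
Bearing (0.3125 in plate, F_u = 58 ksi): end bolts L_c = 1.125 − 0.9375/2 = 0.65625, R_n = min(1.2×0.65625×0.3125×58, 2.4×0.875×0.3125×58) = 14.273 kips/bolt; interior L_c = 3.25 − 0.9375 = 2.3125, R_n = 38.063 kips/bolt. φR_n = 0.75 × (2×14.273 + 2×38.063) = 78.5 kips.
Governing: min(122.7, 78.5) = 78.5 kips → bearing.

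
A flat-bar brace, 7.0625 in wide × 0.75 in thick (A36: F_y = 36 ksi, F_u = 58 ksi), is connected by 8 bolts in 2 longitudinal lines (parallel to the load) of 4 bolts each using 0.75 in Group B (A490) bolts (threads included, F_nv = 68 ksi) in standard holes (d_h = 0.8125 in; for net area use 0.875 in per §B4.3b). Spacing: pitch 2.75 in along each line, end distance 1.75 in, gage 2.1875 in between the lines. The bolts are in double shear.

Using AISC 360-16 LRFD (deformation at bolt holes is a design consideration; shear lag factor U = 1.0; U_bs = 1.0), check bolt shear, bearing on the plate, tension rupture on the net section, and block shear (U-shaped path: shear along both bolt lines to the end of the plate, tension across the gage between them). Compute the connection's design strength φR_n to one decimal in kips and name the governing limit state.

Bolt shear: A_b = π(0.75)²/4 = 0.44179 in². φR_n = 0.75 × 68 × 0.44179 × 8 × 2 = 360.5 kips.
Bearing (0.75 in plate, F_u = 58 ksi): end bolts L_c = 1.75 − 0.8125/2 = 1.34375, R_n = min(1.2×1.34375×0.75×58, 2.4×0.75×0.75×58) = 70.144 kips/bolt; interior L_c = 2.75 − 0.8125 = 1.9375, R_n = 78.3 kips/bolt. φR_n = 0.75 × (2×70.144 + 6×78.3) = 457.6 kips.
Tension rupture (net): A_n = (7.0625 − 2×0.875)×0.75 = 3.9844 in² (U = 1.0, A_e = A_n). φR_n = 0.75 × 58 × 3.9844 = 173.3 kips.
Block shear: shear path 2×[1.75+3×2.75] = 2×10 in, A_gv = 15, A_nv = 2×(10 − 3.5×0.875)×0.75 = 10.406 in²; tension across gage: (2.1875 − 1×0.875)×0.75 = 0.98438 in². R_n = min(0.6×58×10.406, 0.6×36×15) + 1.0×58×0.98438 = min(362.13, 324) + 57.094 = 381.09 kips. φR_n = 0.75 × 381.09 = 285.8 kips.
Governing: min(360.5, 457.6, 173.3, 285.8) = 173.3 kips → net-section rupture.

173.3 kips (net-section rupture governs)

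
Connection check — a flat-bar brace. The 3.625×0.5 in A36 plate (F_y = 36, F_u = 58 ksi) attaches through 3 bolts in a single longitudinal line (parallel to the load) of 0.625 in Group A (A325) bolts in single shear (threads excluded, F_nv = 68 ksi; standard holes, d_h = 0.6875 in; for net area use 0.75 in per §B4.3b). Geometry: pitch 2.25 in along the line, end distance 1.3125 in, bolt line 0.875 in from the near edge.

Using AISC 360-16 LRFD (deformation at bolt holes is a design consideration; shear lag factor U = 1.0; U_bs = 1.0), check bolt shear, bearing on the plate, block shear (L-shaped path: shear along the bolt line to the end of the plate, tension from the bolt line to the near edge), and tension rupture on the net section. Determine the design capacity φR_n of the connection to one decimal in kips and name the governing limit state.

46.9 kips (bolt shear governs)

Bolt shear: A_b = π(0.625)²/4 = 0.3068 in². φR_n = 0.75 × 68 × 0.3068 × 3 × 1 = 46.9 kips.
Bearing (0.5 in plate, F_u = 58 ksi): end bolts L_c = 1.3125 − 0.6875/2 = 0.96875, R_n = min(1.2×0.96875×0.5×58, 2.4×0.625×0.5×58) = 33.713 kips/bolt; interior L_c = 2.25 − 0.6875 = 1.5625, R_n = 43.5 kips/bolt. φR_n = 0.75 × (1×33.713 + 2×43.5) = 90.5 kips.
Block shear: shear path 1×[1.3125+2×2.25] = 1×5.8125 in, A_gv = 2.9063, A_nv = 1×(5.8125 − 2.5×0.75)×0.5 = 1.9688 in²; tension to near edge: (0.875 − 0.5×0.75)×0.5 = 0.25 in². R_n = min(0.6×58×1.9688, 0.6×36×2.9063) + 1.0×58×0.25 = min(68.514, 62.776) + 14.5 = 77.276 kips. φR_n = 0.75 × 77.276 = 58.0 kips.
Tension rupture (net): A_n = (3.625 − 1×0.75)×0.5 = 1.4375 in² (U = 1.0, A_e = A_n). φR_n = 0.75 × 58 × 1.4375 = 62.5 kips.
Governing: min(46.9, 90.5, 58.0, 62.5) = 46.9 kips → bolt shear.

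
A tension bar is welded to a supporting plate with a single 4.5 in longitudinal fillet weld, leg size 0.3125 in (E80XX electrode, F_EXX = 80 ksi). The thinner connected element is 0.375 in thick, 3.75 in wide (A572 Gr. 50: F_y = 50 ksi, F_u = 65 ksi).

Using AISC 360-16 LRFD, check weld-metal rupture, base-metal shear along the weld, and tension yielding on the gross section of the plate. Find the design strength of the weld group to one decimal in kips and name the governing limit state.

35.8 kips (weld metal governs)

Weld metal: throat = 0.707×0.3125 = 0.22094 in, L = 4.5 in. φR_n = 0.75 × 0.6 × 80 × 0.22094 × 4.5 = 35.8 kips.
Base metal shear (0.375 in plate): yield φR_n = 1.0×0.6×50×0.375×4.5 = 50.6 kips; rupture φR_n = 0.75×0.6×65×0.375×4.5 = 49.4 kips; take 49.4 kips (rupture).
Tension yield (gross): A_g = 3.75×0.375 = 1.4063 in². φR_n = 0.90 × 50 × 1.4063 = 63.3 kips.
Governing: min(35.8, 49.4, 63.3) = 35.8 kips → weld metal.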